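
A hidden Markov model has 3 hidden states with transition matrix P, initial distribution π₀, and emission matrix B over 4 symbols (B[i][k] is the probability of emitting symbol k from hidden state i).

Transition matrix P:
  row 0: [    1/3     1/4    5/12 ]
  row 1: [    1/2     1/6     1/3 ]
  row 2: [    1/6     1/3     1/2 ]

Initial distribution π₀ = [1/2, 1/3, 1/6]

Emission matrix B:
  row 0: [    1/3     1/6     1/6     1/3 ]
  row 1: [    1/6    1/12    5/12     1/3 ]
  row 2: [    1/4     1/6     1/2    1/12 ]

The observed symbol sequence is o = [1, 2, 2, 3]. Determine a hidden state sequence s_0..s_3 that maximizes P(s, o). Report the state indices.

t=0: δ = [8.333e-02, 2.778e-02, 2.778e-02]  (obs o_0=1)
t=1: δ = [4.630e-03, 8.681e-03, 1.736e-02]  ψ = [0, 0, 0]  (obs o_1=2)
t=2: δ = [7.234e-04, 2.411e-03, 4.340e-03]  ψ = [1, 2, 2]  (obs o_2=2)
t=3: δ = [4.019e-04, 4.823e-04, 1.808e-04]  ψ = [1, 2, 2]  (obs o_3=3)
backtrack: best end state = 1; path = [0, 2, 2, 1]

path = [0, 2, 2, 1]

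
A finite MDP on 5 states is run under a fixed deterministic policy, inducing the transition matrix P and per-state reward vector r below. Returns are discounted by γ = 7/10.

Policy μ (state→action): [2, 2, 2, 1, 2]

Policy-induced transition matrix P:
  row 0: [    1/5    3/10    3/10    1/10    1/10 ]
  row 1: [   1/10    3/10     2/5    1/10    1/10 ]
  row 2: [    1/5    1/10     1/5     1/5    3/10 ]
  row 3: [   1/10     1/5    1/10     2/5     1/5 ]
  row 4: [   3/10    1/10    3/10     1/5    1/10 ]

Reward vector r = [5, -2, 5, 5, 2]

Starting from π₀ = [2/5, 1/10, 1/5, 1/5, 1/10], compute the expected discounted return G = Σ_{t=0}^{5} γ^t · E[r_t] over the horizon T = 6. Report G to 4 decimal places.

t=0: π = [0.4000, 0.1000, 0.2000, 0.2000, 0.1000], E[r] = 4.0000, γ^t·E[r] = 4.000000, running G = 4.000000
t=1: π = [0.1800, 0.2200, 0.2500, 0.1900, 0.1600], E[r] = 2.9800, γ^t·E[r] = 2.086000, running G = 6.086000
t=2: π = [0.1750, 0.1990, 0.2590, 0.1980, 0.1690], E[r] = 3.1000, γ^t·E[r] = 1.519000, running G = 7.605000
t=3: π = [0.1772, 0.1946, 0.2544, 0.2022, 0.1716], E[r] = 3.1230, γ^t·E[r] = 1.071189, running G = 8.676189
t=4: π = [0.1775, 0.1946, 0.2536, 0.2033, 0.1711], E[r] = 3.1246, γ^t·E[r] = 0.750226, running G = 9.426415
t=5: π = [0.1773, 0.1947, 0.2534, 0.2034, 0.1710], E[r] = 3.1237, γ^t·E[r] = 0.525002, running G = 9.951417

G = 9.9514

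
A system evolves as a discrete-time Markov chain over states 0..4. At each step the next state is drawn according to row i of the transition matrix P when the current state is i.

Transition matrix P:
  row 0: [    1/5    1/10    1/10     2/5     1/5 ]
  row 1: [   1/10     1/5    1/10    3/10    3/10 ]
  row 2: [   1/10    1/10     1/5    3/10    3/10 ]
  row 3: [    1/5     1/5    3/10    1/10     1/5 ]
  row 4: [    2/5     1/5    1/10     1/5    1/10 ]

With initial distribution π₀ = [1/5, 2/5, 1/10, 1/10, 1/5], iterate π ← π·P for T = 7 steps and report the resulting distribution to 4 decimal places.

π = [0.2094, 0.1624, 0.1666, 0.2498, 0.2117]

t=0: π = [0.2000, 0.4000, 0.1000, 0.1000, 0.2000]
t=1: π = [0.1900, 0.1700, 0.1300, 0.2800, 0.2300]
t=2: π = [0.2160, 0.1680, 0.1690, 0.2400, 0.2070]
t=3: π = [0.2077, 0.1615, 0.1649, 0.2529, 0.2130]
t=4: π = [0.2100, 0.1627, 0.1671, 0.2489, 0.2113]
t=5: π = [0.2093, 0.1623, 0.1665, 0.2501, 0.2118]
t=6: π = [0.2095, 0.1624, 0.1667, 0.2497, 0.2117]
t=7: π = [0.2094, 0.1624, 0.1666, 0.2498, 0.2117]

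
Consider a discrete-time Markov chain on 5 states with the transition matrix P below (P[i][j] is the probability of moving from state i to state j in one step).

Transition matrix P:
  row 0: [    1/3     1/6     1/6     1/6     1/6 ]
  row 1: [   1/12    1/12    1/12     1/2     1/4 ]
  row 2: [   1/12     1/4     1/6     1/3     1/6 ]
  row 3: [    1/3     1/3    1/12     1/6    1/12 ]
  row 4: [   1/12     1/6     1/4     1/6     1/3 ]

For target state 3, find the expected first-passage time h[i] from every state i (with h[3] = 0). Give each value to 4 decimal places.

h = [3.9873, 2.8132, 3.2249, 0.0000, 3.9111]

First-step conditioning: h[3] = 0; for i ≠ 3, h[i] = 1 + Σ_k P[i][k]·h[k].
  h[0] = 1 + 1/3·h[0] + 1/6·h[1] + 1/6·h[2] + 1/6·h[4]
  h[1] = 1 + 1/12·h[0] + 1/12·h[1] + 1/12·h[2] + 1/4·h[4]
  h[2] = 1 + 1/12·h[0] + 1/4·h[1] + 1/6·h[2] + 1/6·h[4]
  h[4] = 1 + 1/12·h[0] + 1/6·h[1] + 1/4·h[2] + 1/3·h[4]
Solving the 4×4 linear system over states ≠ 3 gives exactly h = [3138/787, 2214/787, 2538/787, 0, 3078/787] (h[3] = 0 is the target).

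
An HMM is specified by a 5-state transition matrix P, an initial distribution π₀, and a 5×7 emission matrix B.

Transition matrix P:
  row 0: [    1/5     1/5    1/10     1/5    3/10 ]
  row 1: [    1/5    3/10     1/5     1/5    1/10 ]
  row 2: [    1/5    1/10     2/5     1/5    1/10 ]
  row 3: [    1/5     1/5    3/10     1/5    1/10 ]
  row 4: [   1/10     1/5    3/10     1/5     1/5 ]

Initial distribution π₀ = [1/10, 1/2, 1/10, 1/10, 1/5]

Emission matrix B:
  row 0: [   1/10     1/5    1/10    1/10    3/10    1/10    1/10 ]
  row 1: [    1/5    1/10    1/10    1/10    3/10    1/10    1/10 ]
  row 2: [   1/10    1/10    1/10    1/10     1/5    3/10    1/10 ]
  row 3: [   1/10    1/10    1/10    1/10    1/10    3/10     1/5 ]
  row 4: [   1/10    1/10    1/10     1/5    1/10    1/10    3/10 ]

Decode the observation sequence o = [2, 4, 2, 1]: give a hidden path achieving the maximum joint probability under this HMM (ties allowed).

path = [1, 1, 1, 0]

t=0: δ = [1.000e-02, 5.000e-02, 1.000e-02, 1.000e-02, 2.000e-02]  (obs o_0=2)
t=1: δ = [3.000e-03, 4.500e-03, 2.000e-03, 1.000e-03, 5.000e-04]  ψ = [1, 1, 1, 1, 1]  (obs o_1=4)
t=2: δ = [9.000e-05, 1.350e-04, 9.000e-05, 9.000e-05, 9.000e-05]  ψ = [1, 1, 1, 1, 0]  (obs o_2=2)
t=3: δ = [5.400e-06, 4.050e-06, 3.600e-06, 2.700e-06, 2.700e-06]  ψ = [1, 1, 2, 1, 0]  (obs o_3=1)
backtrack: best end state = 0; path = [1, 1, 1, 0]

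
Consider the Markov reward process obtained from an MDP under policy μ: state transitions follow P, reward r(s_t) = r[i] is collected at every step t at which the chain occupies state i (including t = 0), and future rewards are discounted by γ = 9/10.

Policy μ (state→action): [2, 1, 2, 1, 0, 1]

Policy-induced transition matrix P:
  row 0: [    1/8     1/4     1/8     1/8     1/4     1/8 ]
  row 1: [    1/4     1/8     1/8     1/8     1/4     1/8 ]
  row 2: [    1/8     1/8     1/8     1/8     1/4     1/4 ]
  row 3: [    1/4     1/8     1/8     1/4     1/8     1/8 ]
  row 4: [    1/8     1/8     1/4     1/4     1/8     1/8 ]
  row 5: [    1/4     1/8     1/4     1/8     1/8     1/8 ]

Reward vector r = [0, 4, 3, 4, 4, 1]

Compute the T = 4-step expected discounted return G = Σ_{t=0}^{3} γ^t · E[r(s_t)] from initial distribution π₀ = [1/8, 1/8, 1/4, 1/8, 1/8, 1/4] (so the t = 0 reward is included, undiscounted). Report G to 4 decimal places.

G = 8.9498

t=0: π = [0.1250, 0.1250, 0.2500, 0.1250, 0.1250, 0.2500], E[r] = 2.5000, γ^t·E[r] = 2.500000, running G = 2.500000
t=1: π = [0.1875, 0.1406, 0.1719, 0.1563, 0.1875, 0.1563], E[r] = 2.6094, γ^t·E[r] = 2.348438, running G = 4.848438
t=2: π = [0.1816, 0.1484, 0.1680, 0.1680, 0.1875, 0.1465], E[r] = 2.6660, γ^t·E[r] = 2.159473, running G = 7.007910
t=3: π = [0.1829, 0.1477, 0.1667, 0.1694, 0.1873, 0.1460], E[r] = 2.6638, γ^t·E[r] = 1.941924, running G = 8.949834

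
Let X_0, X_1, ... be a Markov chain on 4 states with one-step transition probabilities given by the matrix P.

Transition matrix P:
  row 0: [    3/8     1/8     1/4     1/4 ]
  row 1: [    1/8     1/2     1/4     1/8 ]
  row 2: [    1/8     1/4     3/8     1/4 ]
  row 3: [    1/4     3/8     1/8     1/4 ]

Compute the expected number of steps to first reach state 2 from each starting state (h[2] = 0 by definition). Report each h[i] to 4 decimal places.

First-step conditioning: h[2] = 0; for i ≠ 2, h[i] = 1 + Σ_k P[i][k]·h[k].
  h[0] = 1 + 3/8·h[0] + 1/8·h[1] + 1/4·h[3]
  h[1] = 1 + 1/8·h[0] + 1/2·h[1] + 1/8·h[3]
  h[3] = 1 + 1/4·h[0] + 3/8·h[1] + 1/4·h[3]
Solving the 3×3 linear system over states ≠ 2 gives exactly h = [112/25, 328/75, 0, 376/75] (h[2] = 0 is the target).

h = [4.4800, 4.3733, 0.0000, 5.0133]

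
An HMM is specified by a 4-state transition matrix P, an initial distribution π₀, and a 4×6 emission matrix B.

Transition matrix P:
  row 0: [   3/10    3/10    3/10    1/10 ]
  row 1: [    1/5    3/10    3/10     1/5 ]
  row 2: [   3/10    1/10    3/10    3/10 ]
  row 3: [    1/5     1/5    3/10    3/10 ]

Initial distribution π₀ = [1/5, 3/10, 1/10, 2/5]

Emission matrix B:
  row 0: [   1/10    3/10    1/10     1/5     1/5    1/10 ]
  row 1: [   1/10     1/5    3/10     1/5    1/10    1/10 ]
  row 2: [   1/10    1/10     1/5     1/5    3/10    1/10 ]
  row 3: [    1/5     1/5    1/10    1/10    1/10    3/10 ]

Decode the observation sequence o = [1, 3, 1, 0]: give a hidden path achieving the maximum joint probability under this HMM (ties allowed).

path = [3, 2, 3, 3]

t=0: δ = [6.000e-02, 6.000e-02, 1.000e-02, 8.000e-02]  (obs o_0=1)
t=1: δ = [3.600e-03, 3.600e-03, 4.800e-03, 2.400e-03]  ψ = [0, 0, 3, 3]  (obs o_1=3)
t=2: δ = [4.320e-04, 2.160e-04, 1.440e-04, 2.880e-04]  ψ = [2, 0, 2, 2]  (obs o_2=1)
t=3: δ = [1.296e-05, 1.296e-05, 1.296e-05, 1.728e-05]  ψ = [0, 0, 0, 3]  (obs o_3=0)
backtrack: best end state = 3; path = [3, 2, 3, 3]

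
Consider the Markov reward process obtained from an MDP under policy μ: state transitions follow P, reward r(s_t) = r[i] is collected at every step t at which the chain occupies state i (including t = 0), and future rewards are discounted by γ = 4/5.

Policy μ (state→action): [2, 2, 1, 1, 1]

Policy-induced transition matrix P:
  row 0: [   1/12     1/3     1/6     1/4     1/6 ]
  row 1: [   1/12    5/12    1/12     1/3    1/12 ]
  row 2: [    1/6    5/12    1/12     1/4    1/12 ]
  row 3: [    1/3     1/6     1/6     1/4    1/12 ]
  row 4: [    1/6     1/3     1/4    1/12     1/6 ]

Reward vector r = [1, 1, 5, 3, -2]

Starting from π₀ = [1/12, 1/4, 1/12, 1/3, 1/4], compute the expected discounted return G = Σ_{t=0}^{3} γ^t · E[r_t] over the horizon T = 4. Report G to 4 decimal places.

G = 4.6668

t=0: π = [0.0833, 0.2500, 0.0833, 0.3333, 0.2500], E[r] = 1.2500, γ^t·E[r] = 1.250000, running G = 1.250000
t=1: π = [0.1944, 0.3056, 0.1597, 0.2292, 0.1111], E[r] = 1.7639, γ^t·E[r] = 1.411111, running G = 2.661111
t=2: π = [0.1632, 0.3339, 0.1372, 0.2569, 0.1088], E[r] = 1.7361, γ^t·E[r] = 1.111111, running G = 3.772222
t=3: π = [0.1681, 0.3298, 0.1365, 0.2597, 0.1060], E[r] = 1.7473, γ^t·E[r] = 0.894617, running G = 4.666840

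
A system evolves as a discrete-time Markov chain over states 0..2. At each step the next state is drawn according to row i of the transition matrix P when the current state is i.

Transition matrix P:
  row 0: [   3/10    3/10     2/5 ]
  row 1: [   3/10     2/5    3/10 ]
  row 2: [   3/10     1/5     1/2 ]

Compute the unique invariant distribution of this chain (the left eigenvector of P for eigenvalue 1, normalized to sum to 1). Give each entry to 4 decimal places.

Balance equations π_j = Σ_i π_i·P[i][j]:
  π_0 = 3/10·π_0 + 3/10·π_1 + 3/10·π_2
  π_1 = 3/10·π_0 + 2/5·π_1 + 1/5·π_2
  normalize: π_0 + π_1 + π_2 = 1
Solving the linear system gives exactly π = [3/10, 23/80, 33/80].

π = [0.3000, 0.2875, 0.4125]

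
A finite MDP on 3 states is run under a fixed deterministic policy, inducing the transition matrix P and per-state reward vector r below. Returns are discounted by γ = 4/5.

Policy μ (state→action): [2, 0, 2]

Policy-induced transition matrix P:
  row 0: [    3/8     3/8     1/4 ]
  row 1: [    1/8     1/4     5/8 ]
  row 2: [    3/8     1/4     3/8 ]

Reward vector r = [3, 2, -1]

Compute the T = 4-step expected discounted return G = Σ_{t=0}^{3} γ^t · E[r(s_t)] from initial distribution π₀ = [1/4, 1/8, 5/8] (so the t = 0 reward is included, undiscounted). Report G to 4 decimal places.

t=0: π = [0.2500, 0.1250, 0.6250], E[r] = 0.3750, γ^t·E[r] = 0.375000, running G = 0.375000
t=1: π = [0.3438, 0.2813, 0.3750], E[r] = 1.2188, γ^t·E[r] = 0.975000, running G = 1.350000
t=2: π = [0.3047, 0.2930, 0.4023], E[r] = 1.0977, γ^t·E[r] = 0.702500, running G = 2.052500
t=3: π = [0.3018, 0.2881, 0.4102], E[r] = 1.0713, γ^t·E[r] = 0.548500, running G = 2.601000

G = 2.6010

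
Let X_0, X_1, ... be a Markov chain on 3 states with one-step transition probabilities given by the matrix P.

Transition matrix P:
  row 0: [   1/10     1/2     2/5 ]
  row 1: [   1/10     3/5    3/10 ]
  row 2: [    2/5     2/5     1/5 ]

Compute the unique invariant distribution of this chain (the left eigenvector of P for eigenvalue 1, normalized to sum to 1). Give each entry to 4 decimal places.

π = [0.1869, 0.5234, 0.2897]

Balance equations π_j = Σ_i π_i·P[i][j]:
  π_0 = 1/10·π_0 + 1/10·π_1 + 2/5·π_2
  π_1 = 1/2·π_0 + 3/5·π_1 + 2/5·π_2
  normalize: π_0 + π_1 + π_2 = 1
Solving the linear system gives exactly π = [20/107, 56/107, 31/107].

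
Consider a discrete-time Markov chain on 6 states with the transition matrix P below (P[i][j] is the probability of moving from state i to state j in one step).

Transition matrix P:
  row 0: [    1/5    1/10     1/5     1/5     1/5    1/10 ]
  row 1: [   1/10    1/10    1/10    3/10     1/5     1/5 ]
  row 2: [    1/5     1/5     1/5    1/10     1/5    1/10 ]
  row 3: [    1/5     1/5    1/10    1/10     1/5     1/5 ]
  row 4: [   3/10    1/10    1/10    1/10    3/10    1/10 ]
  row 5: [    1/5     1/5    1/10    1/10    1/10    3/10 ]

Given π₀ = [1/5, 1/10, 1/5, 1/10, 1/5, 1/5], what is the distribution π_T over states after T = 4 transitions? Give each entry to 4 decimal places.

t=0: π = [0.2000, 0.1000, 0.2000, 0.1000, 0.2000, 0.2000]
t=1: π = [0.2100, 0.1500, 0.1400, 0.1400, 0.2000, 0.1600]
t=2: π = [0.2050, 0.1440, 0.1350, 0.1510, 0.2040, 0.1610]
t=3: π = [0.2060, 0.1447, 0.1340, 0.1493, 0.2043, 0.1617]
t=4: π = [0.2060, 0.1445, 0.1340, 0.1495, 0.2043, 0.1617]

π = [0.2060, 0.1445, 0.1340, 0.1495, 0.2043, 0.1617]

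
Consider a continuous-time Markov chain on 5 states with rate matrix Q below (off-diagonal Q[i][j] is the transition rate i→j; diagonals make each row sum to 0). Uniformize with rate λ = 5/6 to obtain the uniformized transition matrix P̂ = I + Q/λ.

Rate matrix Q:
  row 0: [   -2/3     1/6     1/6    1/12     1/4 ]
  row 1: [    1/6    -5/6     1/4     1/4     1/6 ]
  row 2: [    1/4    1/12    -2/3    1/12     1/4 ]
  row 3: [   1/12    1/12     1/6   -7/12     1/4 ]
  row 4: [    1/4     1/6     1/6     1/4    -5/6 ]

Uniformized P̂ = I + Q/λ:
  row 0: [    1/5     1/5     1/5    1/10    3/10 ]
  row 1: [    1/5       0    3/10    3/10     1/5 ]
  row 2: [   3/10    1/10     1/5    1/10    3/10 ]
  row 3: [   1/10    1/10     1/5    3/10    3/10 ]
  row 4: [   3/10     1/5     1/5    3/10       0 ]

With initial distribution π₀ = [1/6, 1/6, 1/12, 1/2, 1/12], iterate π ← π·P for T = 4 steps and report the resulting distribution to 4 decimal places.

π = [0.2223, 0.1313, 0.2130, 0.2134, 0.2200]

t=0: π = [0.1667, 0.1667, 0.0833, 0.5000, 0.0833]
t=1: π = [0.1667, 0.1083, 0.2167, 0.2500, 0.2583]
t=2: π = [0.2225, 0.1317, 0.2108, 0.2233, 0.2117]
t=3: π = [0.2199, 0.1303, 0.2132, 0.2133, 0.2233]
t=4: π = [0.2223, 0.1313, 0.2130, 0.2134, 0.2200]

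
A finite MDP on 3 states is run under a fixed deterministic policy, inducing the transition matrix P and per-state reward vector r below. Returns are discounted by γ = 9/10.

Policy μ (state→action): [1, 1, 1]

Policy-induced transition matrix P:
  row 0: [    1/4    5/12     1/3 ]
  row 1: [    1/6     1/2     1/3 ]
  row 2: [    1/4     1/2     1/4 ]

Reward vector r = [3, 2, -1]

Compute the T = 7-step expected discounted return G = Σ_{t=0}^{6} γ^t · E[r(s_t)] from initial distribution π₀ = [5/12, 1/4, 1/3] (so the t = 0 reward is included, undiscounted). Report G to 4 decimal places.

G = 6.8669

t=0: π = [0.4167, 0.2500, 0.3333], E[r] = 1.4167, γ^t·E[r] = 1.416667, running G = 1.416667
t=1: π = [0.2292, 0.4653, 0.3056], E[r] = 1.3125, γ^t·E[r] = 1.181250, running G = 2.597917
t=2: π = [0.2112, 0.4809, 0.3079], E[r] = 1.2876, γ^t·E[r] = 1.042969, running G = 3.640885
t=3: π = [0.2099, 0.4824, 0.3077], E[r] = 1.2869, γ^t·E[r] = 0.938145, running G = 4.579030
t=4: π = [0.2098, 0.4825, 0.3077], E[r] = 1.2867, γ^t·E[r] = 0.844217, running G = 5.423247
t=5: π = [0.2098, 0.4825, 0.3077], E[r] = 1.2867, γ^t·E[r] = 0.759792, running G = 6.183039
t=6: π = [0.2098, 0.4825, 0.3077], E[r] = 1.2867, γ^t·E[r] = 0.683812, running G = 6.866851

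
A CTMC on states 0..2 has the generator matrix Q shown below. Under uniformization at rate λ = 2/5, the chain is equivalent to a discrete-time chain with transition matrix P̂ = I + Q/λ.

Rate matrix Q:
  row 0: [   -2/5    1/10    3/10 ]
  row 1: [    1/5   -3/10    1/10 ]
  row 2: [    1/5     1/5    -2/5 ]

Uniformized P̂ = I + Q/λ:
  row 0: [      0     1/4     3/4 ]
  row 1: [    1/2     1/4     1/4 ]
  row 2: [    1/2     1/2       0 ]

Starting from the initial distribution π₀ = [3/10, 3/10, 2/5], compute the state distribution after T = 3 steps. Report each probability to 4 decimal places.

t=0: π = [0.3000, 0.3000, 0.4000]
t=1: π = [0.3500, 0.3500, 0.3000]
t=2: π = [0.3250, 0.3250, 0.3500]
t=3: π = [0.3375, 0.3375, 0.3250]

π = [0.3375, 0.3375, 0.3250]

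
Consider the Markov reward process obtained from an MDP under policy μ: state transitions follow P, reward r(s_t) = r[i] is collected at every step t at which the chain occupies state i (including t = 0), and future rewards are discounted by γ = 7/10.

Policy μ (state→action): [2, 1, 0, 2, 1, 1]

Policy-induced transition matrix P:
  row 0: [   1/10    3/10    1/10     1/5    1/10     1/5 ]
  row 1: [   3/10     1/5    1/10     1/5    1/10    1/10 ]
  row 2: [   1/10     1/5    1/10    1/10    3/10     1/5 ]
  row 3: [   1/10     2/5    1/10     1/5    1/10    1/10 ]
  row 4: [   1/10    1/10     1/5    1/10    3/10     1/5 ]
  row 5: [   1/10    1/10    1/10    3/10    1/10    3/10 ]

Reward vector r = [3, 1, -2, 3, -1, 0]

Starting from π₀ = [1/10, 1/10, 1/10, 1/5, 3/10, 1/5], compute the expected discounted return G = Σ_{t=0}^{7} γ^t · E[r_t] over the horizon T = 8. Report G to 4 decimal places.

G = 2.1449

t=0: π = [0.1000, 0.1000, 0.1000, 0.2000, 0.3000, 0.2000], E[r] = 0.5000, γ^t·E[r] = 0.500000, running G = 0.500000
t=1: π = [0.1200, 0.2000, 0.1300, 0.1800, 0.1800, 0.1900], E[r] = 0.6600, γ^t·E[r] = 0.462000, running G = 0.962000
t=2: π = [0.1400, 0.2110, 0.1180, 0.1880, 0.1620, 0.1810], E[r] = 0.7970, γ^t·E[r] = 0.390530, running G = 1.352530
t=3: π = [0.1422, 0.2173, 0.1162, 0.1901, 0.1560, 0.1782], E[r] = 0.8258, γ^t·E[r] = 0.283249, running G = 1.635779
t=4: π = [0.1435, 0.2188, 0.1156, 0.1906, 0.1544, 0.1771], E[r] = 0.8354, γ^t·E[r] = 0.200570, running G = 1.836349
t=5: π = [0.1438, 0.2193, 0.1154, 0.1907, 0.1540, 0.1768], E[r] = 0.8378, γ^t·E[r] = 0.140813, running G = 1.977162
t=6: π = [0.1439, 0.2194, 0.1154, 0.1907, 0.1539, 0.1767], E[r] = 0.8385, γ^t·E[r] = 0.098652, running G = 2.075814
t=7: π = [0.1439, 0.2195, 0.1154, 0.1907, 0.1539, 0.1767], E[r] = 0.8387, γ^t·E[r] = 0.069072, running G = 2.144886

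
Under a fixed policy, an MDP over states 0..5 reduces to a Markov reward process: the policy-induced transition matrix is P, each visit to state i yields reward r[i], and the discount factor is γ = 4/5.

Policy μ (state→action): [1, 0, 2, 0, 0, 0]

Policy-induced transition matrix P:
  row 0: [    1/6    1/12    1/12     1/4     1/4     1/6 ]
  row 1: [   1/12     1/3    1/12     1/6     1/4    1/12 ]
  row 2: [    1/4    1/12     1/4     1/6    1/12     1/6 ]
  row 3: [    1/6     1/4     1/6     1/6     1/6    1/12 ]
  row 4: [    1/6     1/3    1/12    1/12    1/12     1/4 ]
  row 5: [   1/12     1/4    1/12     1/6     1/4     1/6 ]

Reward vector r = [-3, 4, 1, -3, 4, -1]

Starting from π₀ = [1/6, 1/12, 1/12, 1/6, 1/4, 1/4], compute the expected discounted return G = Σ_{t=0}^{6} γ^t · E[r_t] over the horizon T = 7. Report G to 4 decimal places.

t=0: π = [0.1667, 0.0833, 0.0833, 0.1667, 0.2500, 0.2500], E[r] = 0.1667, γ^t·E[r] = 0.166667, running G = 0.166667
t=1: π = [0.1458, 0.2361, 0.1111, 0.1597, 0.1806, 0.1667], E[r] = 0.6944, γ^t·E[r] = 0.555556, running G = 0.722222
t=2: π = [0.1424, 0.2419, 0.1152, 0.1638, 0.1881, 0.1487], E[r] = 0.7679, γ^t·E[r] = 0.491481, running G = 1.213704
t=3: π = [0.1437, 0.2429, 0.1162, 0.1629, 0.1858, 0.1485], E[r] = 0.7628, γ^t·E[r] = 0.390568, running G = 1.604272
t=4: π = [0.1437, 0.2424, 0.1163, 0.1632, 0.1861, 0.1483], E[r] = 0.7613, γ^t·E[r] = 0.311834, running G = 1.916105
t=5: π = [0.1438, 0.2424, 0.1163, 0.1631, 0.1860, 0.1484], E[r] = 0.7607, γ^t·E[r] = 0.249262, running G = 2.165368
t=6: π = [0.1438, 0.2423, 0.1163, 0.1631, 0.1860, 0.1484], E[r] = 0.7606, γ^t·E[r] = 0.199380, running G = 2.364748

G = 2.3647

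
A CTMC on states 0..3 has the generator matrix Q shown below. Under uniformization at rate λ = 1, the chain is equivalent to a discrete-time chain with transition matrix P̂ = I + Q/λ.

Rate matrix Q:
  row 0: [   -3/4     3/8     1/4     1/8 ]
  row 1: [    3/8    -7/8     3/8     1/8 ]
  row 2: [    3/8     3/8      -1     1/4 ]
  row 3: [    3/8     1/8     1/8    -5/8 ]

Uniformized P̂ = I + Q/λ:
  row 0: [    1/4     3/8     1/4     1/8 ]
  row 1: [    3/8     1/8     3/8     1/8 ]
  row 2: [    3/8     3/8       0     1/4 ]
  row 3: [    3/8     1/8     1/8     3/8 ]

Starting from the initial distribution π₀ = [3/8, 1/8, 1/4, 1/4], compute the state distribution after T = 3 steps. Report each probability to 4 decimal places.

π = [0.3333, 0.2622, 0.2024, 0.2021]

t=0: π = [0.3750, 0.1250, 0.2500, 0.2500]
t=1: π = [0.3281, 0.2813, 0.1719, 0.2188]
t=2: π = [0.3340, 0.2500, 0.2148, 0.2012]
t=3: π = [0.3333, 0.2622, 0.2024, 0.2021]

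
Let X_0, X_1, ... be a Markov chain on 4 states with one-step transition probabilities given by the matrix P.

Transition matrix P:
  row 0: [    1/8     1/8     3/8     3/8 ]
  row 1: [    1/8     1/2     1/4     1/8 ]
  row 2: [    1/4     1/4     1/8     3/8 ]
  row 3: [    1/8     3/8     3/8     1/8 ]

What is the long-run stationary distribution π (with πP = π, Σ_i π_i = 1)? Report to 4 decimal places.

π = [0.1582, 0.3455, 0.2655, 0.2309]

Balance equations π_j = Σ_i π_i·P[i][j]:
  π_0 = 1/8·π_0 + 1/8·π_1 + 1/4·π_2 + 1/8·π_3
  π_1 = 1/8·π_0 + 1/2·π_1 + 1/4·π_2 + 3/8·π_3
  π_2 = 3/8·π_0 + 1/4·π_1 + 1/8·π_2 + 3/8·π_3
  normalize: π_0 + π_1 + π_2 + π_3 = 1
Solving the linear system gives exactly π = [87/550, 19/55, 73/275, 127/550].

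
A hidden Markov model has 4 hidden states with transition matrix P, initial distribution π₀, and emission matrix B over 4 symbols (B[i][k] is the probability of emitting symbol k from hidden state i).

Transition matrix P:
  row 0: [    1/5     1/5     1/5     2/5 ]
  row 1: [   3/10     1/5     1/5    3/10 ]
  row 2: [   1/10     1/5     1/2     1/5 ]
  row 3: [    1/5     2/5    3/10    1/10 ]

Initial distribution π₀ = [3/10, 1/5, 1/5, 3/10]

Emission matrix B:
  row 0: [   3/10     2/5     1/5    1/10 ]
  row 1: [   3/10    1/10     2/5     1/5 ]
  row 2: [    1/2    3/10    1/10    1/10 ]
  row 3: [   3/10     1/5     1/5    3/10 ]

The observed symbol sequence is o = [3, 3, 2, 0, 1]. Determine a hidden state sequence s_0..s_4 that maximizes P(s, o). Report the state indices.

path = [3, 1, 3, 2, 2]

t=0: δ = [3.000e-02, 4.000e-02, 2.000e-02, 9.000e-02]  (obs o_0=3)
t=1: δ = [1.800e-03, 7.200e-03, 2.700e-03, 3.600e-03]  ψ = [3, 3, 3, 0]  (obs o_1=3)
t=2: δ = [4.320e-04, 5.760e-04, 1.440e-04, 4.320e-04]  ψ = [1, 1, 1, 1]  (obs o_2=2)
t=3: δ = [5.184e-05, 5.184e-05, 6.480e-05, 5.184e-05]  ψ = [1, 3, 3, 0]  (obs o_3=0)
t=4: δ = [6.221e-06, 2.074e-06, 9.720e-06, 4.147e-06]  ψ = [1, 3, 2, 0]  (obs o_4=1)
backtrack: best end state = 2; path = [3, 1, 3, 2, 2]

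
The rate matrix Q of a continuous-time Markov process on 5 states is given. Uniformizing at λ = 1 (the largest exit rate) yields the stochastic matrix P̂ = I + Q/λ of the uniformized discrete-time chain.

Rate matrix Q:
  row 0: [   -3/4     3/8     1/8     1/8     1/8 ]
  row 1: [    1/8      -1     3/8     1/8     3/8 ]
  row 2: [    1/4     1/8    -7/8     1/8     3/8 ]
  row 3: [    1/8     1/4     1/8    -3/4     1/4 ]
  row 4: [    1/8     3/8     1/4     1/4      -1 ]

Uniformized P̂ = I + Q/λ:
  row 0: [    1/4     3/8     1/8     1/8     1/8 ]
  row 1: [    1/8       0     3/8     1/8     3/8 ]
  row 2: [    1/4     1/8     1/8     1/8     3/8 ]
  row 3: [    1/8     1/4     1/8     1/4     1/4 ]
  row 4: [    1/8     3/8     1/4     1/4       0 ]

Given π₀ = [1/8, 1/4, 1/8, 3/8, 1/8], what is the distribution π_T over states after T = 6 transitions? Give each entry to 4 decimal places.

π = [0.1726, 0.2191, 0.2079, 0.1751, 0.2254]

t=0: π = [0.1250, 0.2500, 0.1250, 0.3750, 0.1250]
t=1: π = [0.1563, 0.2031, 0.2031, 0.1875, 0.2500]
t=2: π = [0.1699, 0.2246, 0.2070, 0.1797, 0.2188]
t=3: π = [0.1721, 0.2166, 0.2085, 0.1748, 0.2280]
t=4: π = [0.1726, 0.2198, 0.2076, 0.1754, 0.2246]
t=5: π = [0.1725, 0.2187, 0.2080, 0.1750, 0.2257]
t=6: π = [0.1726, 0.2191, 0.2079, 0.1751, 0.2254]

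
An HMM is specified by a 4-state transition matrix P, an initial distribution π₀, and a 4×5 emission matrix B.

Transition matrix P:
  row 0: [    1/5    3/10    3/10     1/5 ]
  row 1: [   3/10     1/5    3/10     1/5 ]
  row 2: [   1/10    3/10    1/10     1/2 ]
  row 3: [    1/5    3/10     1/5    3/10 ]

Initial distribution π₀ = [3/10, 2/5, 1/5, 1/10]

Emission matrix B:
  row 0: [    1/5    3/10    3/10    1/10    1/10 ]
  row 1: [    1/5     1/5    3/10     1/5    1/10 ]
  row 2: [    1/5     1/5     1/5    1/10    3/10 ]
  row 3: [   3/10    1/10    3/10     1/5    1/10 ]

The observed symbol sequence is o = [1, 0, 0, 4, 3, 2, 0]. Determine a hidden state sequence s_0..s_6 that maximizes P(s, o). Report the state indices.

t=0: δ = [9.000e-02, 8.000e-02, 4.000e-02, 1.000e-02]  (obs o_0=1)
t=1: δ = [4.800e-03, 5.400e-03, 5.400e-03, 6.000e-03]  ψ = [1, 0, 0, 2]  (obs o_1=0)
t=2: δ = [3.240e-04, 3.600e-04, 3.240e-04, 8.100e-04]  ψ = [1, 3, 1, 2]  (obs o_2=0)
t=3: δ = [1.620e-05, 2.430e-05, 4.860e-05, 2.430e-05]  ψ = [3, 3, 3, 3]  (obs o_3=4)
t=4: δ = [7.290e-07, 2.916e-06, 7.290e-07, 4.860e-06]  ψ = [1, 2, 1, 2]  (obs o_4=3)
t=5: δ = [2.916e-07, 4.374e-07, 1.944e-07, 4.374e-07]  ψ = [3, 3, 3, 3]  (obs o_5=2)
t=6: δ = [2.624e-08, 2.624e-08, 2.624e-08, 3.937e-08]  ψ = [1, 3, 1, 3]  (obs o_6=0)
backtrack: best end state = 3; path = [0, 2, 3, 2, 3, 3, 3]

path = [0, 2, 3, 2, 3, 3, 3]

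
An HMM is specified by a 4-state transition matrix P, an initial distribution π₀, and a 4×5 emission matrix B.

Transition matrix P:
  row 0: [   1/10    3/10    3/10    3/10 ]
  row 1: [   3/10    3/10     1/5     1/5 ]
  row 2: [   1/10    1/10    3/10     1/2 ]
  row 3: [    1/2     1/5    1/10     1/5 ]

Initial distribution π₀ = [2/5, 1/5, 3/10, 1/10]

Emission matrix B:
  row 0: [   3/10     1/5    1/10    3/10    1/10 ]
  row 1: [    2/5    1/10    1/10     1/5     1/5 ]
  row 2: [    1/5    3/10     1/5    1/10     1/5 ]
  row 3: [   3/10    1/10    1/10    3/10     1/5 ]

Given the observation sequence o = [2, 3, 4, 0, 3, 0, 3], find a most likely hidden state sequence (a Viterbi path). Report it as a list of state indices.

t=0: δ = [4.000e-02, 2.000e-02, 6.000e-02, 1.000e-02]  (obs o_0=2)
t=1: δ = [1.800e-03, 2.400e-03, 1.800e-03, 9.000e-03]  ψ = [1, 0, 2, 2]  (obs o_1=3)
t=2: δ = [4.500e-04, 3.600e-04, 1.800e-04, 3.600e-04]  ψ = [3, 3, 3, 3]  (obs o_2=4)
t=3: δ = [5.400e-05, 5.400e-05, 2.700e-05, 4.050e-05]  ψ = [3, 0, 0, 0]  (obs o_3=0)
t=4: δ = [6.075e-06, 3.240e-06, 1.620e-06, 4.860e-06]  ψ = [3, 0, 0, 0]  (obs o_4=3)
t=5: δ = [7.290e-07, 7.290e-07, 3.645e-07, 5.467e-07]  ψ = [3, 0, 0, 0]  (obs o_5=0)
t=6: δ = [8.201e-08, 4.374e-08, 2.187e-08, 6.561e-08]  ψ = [3, 0, 0, 0]  (obs o_6=3)
backtrack: best end state = 0; path = [2, 3, 0, 3, 0, 3, 0]

path = [2, 3, 0, 3, 0, 3, 0]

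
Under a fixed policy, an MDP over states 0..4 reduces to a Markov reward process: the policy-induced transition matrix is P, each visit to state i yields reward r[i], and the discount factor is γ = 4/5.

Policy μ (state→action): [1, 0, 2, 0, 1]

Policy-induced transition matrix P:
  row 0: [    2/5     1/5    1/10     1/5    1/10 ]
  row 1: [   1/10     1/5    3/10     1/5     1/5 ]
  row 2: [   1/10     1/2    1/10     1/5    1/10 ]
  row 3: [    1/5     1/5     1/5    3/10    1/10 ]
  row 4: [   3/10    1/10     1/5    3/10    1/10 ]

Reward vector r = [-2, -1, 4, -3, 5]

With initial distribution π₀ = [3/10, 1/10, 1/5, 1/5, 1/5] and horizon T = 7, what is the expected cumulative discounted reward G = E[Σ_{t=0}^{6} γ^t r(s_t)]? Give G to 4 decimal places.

t=0: π = [0.3000, 0.1000, 0.2000, 0.2000, 0.2000], E[r] = 0.5000, γ^t·E[r] = 0.500000, running G = 0.500000
t=1: π = [0.2500, 0.2400, 0.1600, 0.2400, 0.1100], E[r] = -0.2700, γ^t·E[r] = -0.216000, running G = 0.284000
t=2: π = [0.2210, 0.2370, 0.1830, 0.2350, 0.1240], E[r] = -0.0320, γ^t·E[r] = -0.020480, running G = 0.263520
t=3: π = [0.2146, 0.2425, 0.1833, 0.2359, 0.1237], E[r] = -0.0277, γ^t·E[r] = -0.014182, running G = 0.249338
t=4: π = [0.2127, 0.2426, 0.1845, 0.2360, 0.1243], E[r] = -0.0168, γ^t·E[r] = -0.006894, running G = 0.242444
t=5: π = [0.2123, 0.2429, 0.1845, 0.2360, 0.1243], E[r] = -0.0160, γ^t·E[r] = -0.005244, running G = 0.237200
t=6: π = [0.2121, 0.2429, 0.1846, 0.2360, 0.1243], E[r] = -0.0154, γ^t·E[r] = -0.004033, running G = 0.233166

G = 0.2332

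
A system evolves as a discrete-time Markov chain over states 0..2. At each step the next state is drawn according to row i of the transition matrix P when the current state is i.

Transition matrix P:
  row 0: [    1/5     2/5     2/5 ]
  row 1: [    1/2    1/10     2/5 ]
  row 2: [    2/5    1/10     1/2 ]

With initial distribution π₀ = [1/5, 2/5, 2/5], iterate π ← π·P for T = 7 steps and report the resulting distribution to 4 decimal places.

t=0: π = [0.2000, 0.4000, 0.4000]
t=1: π = [0.4000, 0.1600, 0.4400]
t=2: π = [0.3360, 0.2200, 0.4440]
t=3: π = [0.3548, 0.2008, 0.4444]
t=4: π = [0.3491, 0.2064, 0.4444]
t=5: π = [0.3508, 0.2047, 0.4444]
t=6: π = [0.3503, 0.2052, 0.4444]
t=7: π = [0.3505, 0.2051, 0.4444]

π = [0.3505, 0.2051, 0.4444]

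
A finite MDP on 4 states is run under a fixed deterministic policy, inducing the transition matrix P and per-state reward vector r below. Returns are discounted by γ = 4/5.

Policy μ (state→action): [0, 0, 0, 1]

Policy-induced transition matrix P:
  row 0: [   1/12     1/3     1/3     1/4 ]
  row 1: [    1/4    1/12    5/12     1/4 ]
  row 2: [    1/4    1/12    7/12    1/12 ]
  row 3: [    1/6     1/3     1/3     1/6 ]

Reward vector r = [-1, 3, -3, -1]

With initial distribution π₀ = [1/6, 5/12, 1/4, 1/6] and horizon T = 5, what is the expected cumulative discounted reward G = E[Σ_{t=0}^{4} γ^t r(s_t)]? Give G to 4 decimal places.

t=0: π = [0.1667, 0.4167, 0.2500, 0.1667], E[r] = 0.1667, γ^t·E[r] = 0.166667, running G = 0.166667
t=1: π = [0.2083, 0.1667, 0.4306, 0.1944], E[r] = -1.1944, γ^t·E[r] = -0.955556, running G = -0.788889
t=2: π = [0.1991, 0.1840, 0.4549, 0.1620], E[r] = -1.1736, γ^t·E[r] = -0.751111, running G = -1.540000
t=3: π = [0.2033, 0.1736, 0.4624, 0.1607], E[r] = -1.2303, γ^t·E[r] = -0.629926, running G = -2.169926
t=4: π = [0.2027, 0.1743, 0.4634, 0.1595], E[r] = -1.2295, γ^t·E[r] = -0.503585, running G = -2.673511

G = -2.6735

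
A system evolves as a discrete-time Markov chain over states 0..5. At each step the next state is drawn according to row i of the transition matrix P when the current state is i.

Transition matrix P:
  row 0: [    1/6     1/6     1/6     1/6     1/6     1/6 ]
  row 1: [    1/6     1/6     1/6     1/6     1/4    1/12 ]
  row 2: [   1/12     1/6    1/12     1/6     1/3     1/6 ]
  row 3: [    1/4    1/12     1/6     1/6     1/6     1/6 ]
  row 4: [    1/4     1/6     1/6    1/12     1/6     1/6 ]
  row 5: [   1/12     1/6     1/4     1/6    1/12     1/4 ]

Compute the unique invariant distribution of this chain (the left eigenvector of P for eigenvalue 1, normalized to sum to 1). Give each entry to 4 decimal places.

π = [0.1674, 0.1541, 0.1668, 0.1506, 0.1933, 0.1678]

Balance equations π_j = Σ_i π_i·P[i][j]:
  π_0 = 1/6·π_0 + 1/6·π_1 + 1/12·π_2 + 1/4·π_3 + 1/4·π_4 + 1/12·π_5
  π_1 = 1/6·π_0 + 1/6·π_1 + 1/6·π_2 + 1/12·π_3 + 1/6·π_4 + 1/6·π_5
  π_2 = 1/6·π_0 + 1/6·π_1 + 1/12·π_2 + 1/6·π_3 + 1/6·π_4 + 1/4·π_5
  π_3 = 1/6·π_0 + 1/6·π_1 + 1/6·π_2 + 1/6·π_3 + 1/12·π_4 + 1/6·π_5
  π_4 = 1/6·π_0 + 1/4·π_1 + 1/3·π_2 + 1/6·π_3 + 1/6·π_4 + 1/12·π_5
  normalize: π_0 + π_1 + π_2 + π_3 + π_4 + π_5 = 1
Solving the linear system gives exactly π = [827/4939, 346/2245, 4118/24695, 338/2245, 434/2245, 4144/24695].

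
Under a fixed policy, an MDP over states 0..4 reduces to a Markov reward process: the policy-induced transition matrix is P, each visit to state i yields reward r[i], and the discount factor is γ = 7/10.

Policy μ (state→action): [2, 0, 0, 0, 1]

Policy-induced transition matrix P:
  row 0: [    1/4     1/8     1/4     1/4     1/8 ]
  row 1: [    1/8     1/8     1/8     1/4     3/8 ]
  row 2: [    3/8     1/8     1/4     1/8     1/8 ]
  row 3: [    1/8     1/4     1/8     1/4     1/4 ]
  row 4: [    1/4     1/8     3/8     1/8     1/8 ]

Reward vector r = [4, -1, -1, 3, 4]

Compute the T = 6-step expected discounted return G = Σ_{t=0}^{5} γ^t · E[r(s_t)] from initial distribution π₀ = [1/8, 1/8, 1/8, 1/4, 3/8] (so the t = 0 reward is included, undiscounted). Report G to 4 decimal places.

G = 6.1126

t=0: π = [0.1250, 0.1250, 0.1250, 0.2500, 0.3750], E[r] = 2.5000, γ^t·E[r] = 2.500000, running G = 2.500000
t=1: π = [0.2188, 0.1563, 0.2500, 0.1875, 0.1875], E[r] = 1.7813, γ^t·E[r] = 1.246875, running G = 3.746875
t=2: π = [0.2383, 0.1484, 0.2305, 0.1953, 0.1875], E[r] = 1.9102, γ^t·E[r] = 0.935977, running G = 4.682852
t=3: π = [0.2358, 0.1494, 0.2305, 0.1978, 0.1865], E[r] = 1.9028, γ^t·E[r] = 0.652671, running G = 5.335523
t=4: π = [0.2354, 0.1497, 0.2299, 0.1979, 0.1871], E[r] = 1.9039, γ^t·E[r] = 0.457134, running G = 5.792657
t=5: π = [0.2353, 0.1497, 0.2299, 0.1979, 0.1872], E[r] = 1.9038, γ^t·E[r] = 0.319968, running G = 6.112625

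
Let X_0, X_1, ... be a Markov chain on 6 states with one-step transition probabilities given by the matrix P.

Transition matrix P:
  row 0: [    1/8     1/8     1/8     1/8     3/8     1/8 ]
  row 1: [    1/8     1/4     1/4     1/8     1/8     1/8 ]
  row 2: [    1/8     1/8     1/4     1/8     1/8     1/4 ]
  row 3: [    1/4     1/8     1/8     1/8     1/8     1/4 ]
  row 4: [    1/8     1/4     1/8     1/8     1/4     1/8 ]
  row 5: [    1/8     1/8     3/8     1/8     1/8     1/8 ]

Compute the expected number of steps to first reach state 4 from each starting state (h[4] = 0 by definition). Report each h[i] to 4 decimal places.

First-step conditioning: h[4] = 0; for i ≠ 4, h[i] = 1 + Σ_k P[i][k]·h[k].
  h[0] = 1 + 1/8·h[0] + 1/8·h[1] + 1/8·h[2] + 1/8·h[3] + 1/8·h[5]
  h[1] = 1 + 1/8·h[0] + 1/4·h[1] + 1/4·h[2] + 1/8·h[3] + 1/8·h[5]
  h[2] = 1 + 1/8·h[0] + 1/8·h[1] + 1/4·h[2] + 1/8·h[3] + 1/4·h[5]
  h[3] = 1 + 1/4·h[0] + 1/8·h[1] + 1/8·h[2] + 1/8·h[3] + 1/4·h[5]
  h[5] = 1 + 1/8·h[0] + 1/8·h[1] + 3/8·h[2] + 1/8·h[3] + 1/8·h[5]
Solving the 5×5 linear system over states ≠ 4 gives exactly h = [192/41, 256/41, 256/41, 248/41, 0, 256/41] (h[4] = 0 is the target).

h = [4.6829, 6.2439, 6.2439, 6.0488, 0.0000, 6.2439]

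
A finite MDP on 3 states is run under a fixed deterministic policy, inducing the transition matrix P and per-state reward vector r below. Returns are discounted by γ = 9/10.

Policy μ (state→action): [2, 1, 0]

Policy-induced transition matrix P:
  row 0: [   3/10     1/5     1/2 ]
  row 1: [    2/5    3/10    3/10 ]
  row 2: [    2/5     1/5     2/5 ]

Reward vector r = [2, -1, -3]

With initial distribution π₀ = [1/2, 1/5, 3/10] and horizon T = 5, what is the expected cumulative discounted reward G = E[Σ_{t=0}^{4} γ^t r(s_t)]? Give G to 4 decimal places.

t=0: π = [0.5000, 0.2000, 0.3000], E[r] = -0.1000, γ^t·E[r] = -0.100000, running G = -0.100000
t=1: π = [0.3500, 0.2200, 0.4300], E[r] = -0.8100, γ^t·E[r] = -0.729000, running G = -0.829000
t=2: π = [0.3650, 0.2220, 0.4130], E[r] = -0.7310, γ^t·E[r] = -0.592110, running G = -1.421110
t=3: π = [0.3635, 0.2222, 0.4143], E[r] = -0.7381, γ^t·E[r] = -0.538075, running G = -1.959185
t=4: π = [0.3637, 0.2222, 0.4141], E[r] = -0.7373, γ^t·E[r] = -0.483749, running G = -2.442934

G = -2.4429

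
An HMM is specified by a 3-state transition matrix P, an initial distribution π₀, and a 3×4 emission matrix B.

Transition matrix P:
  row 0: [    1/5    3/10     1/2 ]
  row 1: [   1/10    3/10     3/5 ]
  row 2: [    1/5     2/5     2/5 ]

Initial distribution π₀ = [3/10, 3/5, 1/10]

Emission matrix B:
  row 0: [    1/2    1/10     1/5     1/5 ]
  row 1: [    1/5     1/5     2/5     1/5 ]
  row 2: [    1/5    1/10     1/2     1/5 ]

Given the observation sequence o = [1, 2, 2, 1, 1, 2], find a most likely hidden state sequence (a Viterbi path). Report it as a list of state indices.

path = [1, 2, 2, 1, 1, 2]

t=0: δ = [3.000e-02, 1.200e-01, 1.000e-02]  (obs o_0=1)
t=1: δ = [2.400e-03, 1.440e-02, 3.600e-02]  ψ = [1, 1, 1]  (obs o_1=2)
t=2: δ = [1.440e-03, 5.760e-03, 7.200e-03]  ψ = [2, 2, 2]  (obs o_2=2)
t=3: δ = [1.440e-04, 5.760e-04, 3.456e-04]  ψ = [2, 2, 1]  (obs o_3=1)
t=4: δ = [6.912e-06, 3.456e-05, 3.456e-05]  ψ = [2, 1, 1]  (obs o_4=1)
t=5: δ = [1.382e-06, 5.530e-06, 1.037e-05]  ψ = [2, 2, 1]  (obs o_5=2)
backtrack: best end state = 2; path = [1, 2, 2, 1, 1, 2]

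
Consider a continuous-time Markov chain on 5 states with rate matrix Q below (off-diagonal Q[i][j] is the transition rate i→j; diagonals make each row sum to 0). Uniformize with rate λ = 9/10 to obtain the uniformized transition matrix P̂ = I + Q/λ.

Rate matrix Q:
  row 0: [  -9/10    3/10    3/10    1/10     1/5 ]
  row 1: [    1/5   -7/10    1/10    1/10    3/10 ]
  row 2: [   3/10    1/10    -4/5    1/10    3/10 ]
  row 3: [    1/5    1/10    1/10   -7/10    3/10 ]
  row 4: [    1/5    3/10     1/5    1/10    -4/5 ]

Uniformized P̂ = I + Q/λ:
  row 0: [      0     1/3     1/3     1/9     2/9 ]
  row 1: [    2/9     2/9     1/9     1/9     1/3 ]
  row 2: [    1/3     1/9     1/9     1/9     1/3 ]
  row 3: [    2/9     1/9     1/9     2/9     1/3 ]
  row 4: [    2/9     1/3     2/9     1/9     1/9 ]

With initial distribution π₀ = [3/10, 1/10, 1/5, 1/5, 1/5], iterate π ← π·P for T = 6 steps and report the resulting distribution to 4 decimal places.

π = [0.1986, 0.2382, 0.1835, 0.1250, 0.2547]

t=0: π = [0.3000, 0.1000, 0.2000, 0.2000, 0.2000]
t=1: π = [0.1778, 0.2333, 0.2000, 0.1333, 0.2556]
t=2: π = [0.2049, 0.2333, 0.1790, 0.1259, 0.2568]
t=3: π = [0.1966, 0.2396, 0.1852, 0.1251, 0.2535]
t=4: π = [0.1991, 0.2378, 0.1830, 0.1250, 0.2552]
t=5: π = [0.1983, 0.2385, 0.1837, 0.1250, 0.2545]
t=6: π = [0.1986, 0.2382, 0.1835, 0.1250, 0.2547]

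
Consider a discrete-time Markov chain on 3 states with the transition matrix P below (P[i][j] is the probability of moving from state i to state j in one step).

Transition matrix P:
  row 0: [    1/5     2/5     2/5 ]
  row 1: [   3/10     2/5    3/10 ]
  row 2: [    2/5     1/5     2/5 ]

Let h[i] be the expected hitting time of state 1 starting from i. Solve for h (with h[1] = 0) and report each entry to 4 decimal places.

First-step conditioning: h[1] = 0; for i ≠ 1, h[i] = 1 + Σ_k P[i][k]·h[k].
  h[0] = 1 + 1/5·h[0] + 2/5·h[2]
  h[2] = 1 + 2/5·h[0] + 2/5·h[2]
Solving the 2×2 linear system over states ≠ 1 gives exactly h = [25/8, 0, 15/4] (h[1] = 0 is the target).

h = [3.1250, 0.0000, 3.7500]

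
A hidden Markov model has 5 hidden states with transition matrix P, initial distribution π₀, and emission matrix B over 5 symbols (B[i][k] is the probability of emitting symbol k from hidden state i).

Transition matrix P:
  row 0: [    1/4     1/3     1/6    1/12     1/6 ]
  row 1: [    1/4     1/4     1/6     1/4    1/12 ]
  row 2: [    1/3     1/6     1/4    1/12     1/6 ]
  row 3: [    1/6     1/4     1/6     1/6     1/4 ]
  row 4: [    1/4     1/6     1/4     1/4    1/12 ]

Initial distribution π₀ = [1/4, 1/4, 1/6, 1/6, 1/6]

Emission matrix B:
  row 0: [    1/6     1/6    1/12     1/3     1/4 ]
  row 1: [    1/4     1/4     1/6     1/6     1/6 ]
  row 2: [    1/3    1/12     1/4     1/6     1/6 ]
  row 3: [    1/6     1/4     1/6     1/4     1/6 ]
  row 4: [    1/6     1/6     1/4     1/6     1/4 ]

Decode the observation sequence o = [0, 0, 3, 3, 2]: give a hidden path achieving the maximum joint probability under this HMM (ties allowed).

t=0: δ = [4.167e-02, 6.250e-02, 5.556e-02, 2.778e-02, 2.778e-02]  (obs o_0=0)
t=1: δ = [3.086e-03, 3.906e-03, 4.630e-03, 2.604e-03, 1.543e-03]  ψ = [2, 1, 2, 1, 2]  (obs o_1=0)
t=2: δ = [5.144e-04, 1.715e-04, 1.929e-04, 2.441e-04, 1.286e-04]  ψ = [2, 0, 2, 1, 2]  (obs o_2=3)
t=3: δ = [4.287e-05, 2.858e-05, 1.429e-05, 1.072e-05, 1.429e-05]  ψ = [0, 0, 0, 0, 0]  (obs o_3=3)
t=4: δ = [8.931e-07, 2.381e-06, 1.786e-06, 1.191e-06, 1.786e-06]  ψ = [0, 0, 0, 1, 0]  (obs o_4=2)
backtrack: best end state = 1; path = [2, 2, 0, 0, 1]

path = [2, 2, 0, 0, 1]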